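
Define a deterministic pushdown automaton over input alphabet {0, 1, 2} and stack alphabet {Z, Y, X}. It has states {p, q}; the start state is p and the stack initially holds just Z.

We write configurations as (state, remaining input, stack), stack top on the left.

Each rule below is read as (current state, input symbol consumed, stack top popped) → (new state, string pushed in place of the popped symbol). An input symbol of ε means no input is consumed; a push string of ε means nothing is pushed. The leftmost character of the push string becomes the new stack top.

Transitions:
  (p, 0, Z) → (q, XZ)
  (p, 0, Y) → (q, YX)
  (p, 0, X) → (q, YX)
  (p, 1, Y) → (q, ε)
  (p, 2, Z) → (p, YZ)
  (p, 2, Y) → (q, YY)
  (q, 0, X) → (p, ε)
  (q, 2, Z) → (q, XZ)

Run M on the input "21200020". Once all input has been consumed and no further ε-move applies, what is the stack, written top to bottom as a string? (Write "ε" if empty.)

YXZ

(p, 21200020, Z) ⊢ (p, 1200020, YZ) ⊢ (q, 200020, Z) ⊢ (q, 00020, XZ) ⊢ (p, 0020, Z) ⊢ (q, 020, XZ) ⊢ (p, 20, Z) ⊢ (p, 0, YZ) ⊢ (q, ε, YXZ)
All input consumed in state q with stack YXZ.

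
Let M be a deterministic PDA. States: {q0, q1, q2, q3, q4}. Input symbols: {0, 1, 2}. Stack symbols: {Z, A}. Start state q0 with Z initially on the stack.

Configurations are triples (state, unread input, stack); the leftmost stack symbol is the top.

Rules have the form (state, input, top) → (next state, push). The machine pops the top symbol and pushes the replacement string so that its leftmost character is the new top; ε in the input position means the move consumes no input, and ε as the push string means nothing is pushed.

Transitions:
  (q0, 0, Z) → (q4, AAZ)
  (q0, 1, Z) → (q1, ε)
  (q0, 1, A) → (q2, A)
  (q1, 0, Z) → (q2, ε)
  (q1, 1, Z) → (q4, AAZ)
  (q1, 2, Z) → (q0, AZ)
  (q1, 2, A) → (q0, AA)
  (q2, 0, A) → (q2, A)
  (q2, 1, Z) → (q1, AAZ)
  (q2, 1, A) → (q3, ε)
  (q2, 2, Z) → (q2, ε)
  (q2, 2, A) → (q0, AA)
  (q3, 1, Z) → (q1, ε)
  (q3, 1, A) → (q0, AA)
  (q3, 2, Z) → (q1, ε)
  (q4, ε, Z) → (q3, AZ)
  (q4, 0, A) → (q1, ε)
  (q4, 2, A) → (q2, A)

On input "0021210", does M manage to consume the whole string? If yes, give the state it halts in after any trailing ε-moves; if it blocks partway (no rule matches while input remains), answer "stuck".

(q0, 0021210, Z) ⊢ (q4, 021210, AAZ) ⊢ (q1, 21210, AZ) ⊢ (q0, 1210, AAZ) ⊢ (q2, 210, AAZ) ⊢ (q0, 10, AAAZ) ⊢ (q2, 0, AAAZ) ⊢ (q2, ε, AAAZ)
All input consumed; M is in state q2.

q2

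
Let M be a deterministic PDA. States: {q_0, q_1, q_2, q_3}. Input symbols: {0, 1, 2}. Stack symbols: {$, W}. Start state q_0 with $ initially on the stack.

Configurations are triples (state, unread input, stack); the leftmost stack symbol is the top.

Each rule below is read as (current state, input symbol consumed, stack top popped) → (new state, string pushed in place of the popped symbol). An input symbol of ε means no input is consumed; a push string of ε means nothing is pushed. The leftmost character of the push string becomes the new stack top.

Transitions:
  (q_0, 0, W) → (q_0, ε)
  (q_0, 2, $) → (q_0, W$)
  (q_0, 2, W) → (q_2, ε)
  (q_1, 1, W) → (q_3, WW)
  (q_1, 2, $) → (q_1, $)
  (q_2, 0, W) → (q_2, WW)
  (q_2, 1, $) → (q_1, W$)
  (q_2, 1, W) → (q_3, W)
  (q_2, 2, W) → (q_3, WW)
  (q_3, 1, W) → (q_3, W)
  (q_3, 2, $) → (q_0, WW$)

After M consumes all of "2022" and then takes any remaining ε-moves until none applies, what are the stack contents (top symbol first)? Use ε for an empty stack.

$

(q_0, 2022, $)
  read 2, top $: go to q_0, push W$ → (q_0, 022, W$)
  read 0, top W: go to q_0, push ε → (q_0, 22, $)
  read 2, top $: go to q_0, push W$ → (q_0, 2, W$)
  read 2, top W: go to q_2, push ε → (q_2, ε, $)
All input consumed in state q_2 with stack $.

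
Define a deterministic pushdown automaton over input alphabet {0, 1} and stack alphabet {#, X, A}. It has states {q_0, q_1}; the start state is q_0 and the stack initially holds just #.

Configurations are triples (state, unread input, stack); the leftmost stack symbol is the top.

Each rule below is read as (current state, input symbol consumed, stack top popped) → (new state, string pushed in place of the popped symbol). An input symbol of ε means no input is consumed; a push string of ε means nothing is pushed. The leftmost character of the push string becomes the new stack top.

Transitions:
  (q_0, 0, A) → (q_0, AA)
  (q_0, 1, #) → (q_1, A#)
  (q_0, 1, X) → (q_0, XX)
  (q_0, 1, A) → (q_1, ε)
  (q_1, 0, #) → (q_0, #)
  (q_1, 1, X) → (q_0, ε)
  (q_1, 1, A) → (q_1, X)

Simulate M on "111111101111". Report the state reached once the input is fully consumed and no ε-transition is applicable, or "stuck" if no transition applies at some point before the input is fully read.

(q_0, 111111101111, #) ⊢ (q_1, 11111101111, A#) ⊢ (q_1, 1111101111, X#) ⊢ (q_0, 111101111, #) ⊢ (q_1, 11101111, A#) ⊢ (q_1, 1101111, X#) ⊢ (q_0, 101111, #) ⊢ (q_1, 01111, A#)
No transition for (q_1, 0, top A); M blocks with input 01111 remaining.

stuck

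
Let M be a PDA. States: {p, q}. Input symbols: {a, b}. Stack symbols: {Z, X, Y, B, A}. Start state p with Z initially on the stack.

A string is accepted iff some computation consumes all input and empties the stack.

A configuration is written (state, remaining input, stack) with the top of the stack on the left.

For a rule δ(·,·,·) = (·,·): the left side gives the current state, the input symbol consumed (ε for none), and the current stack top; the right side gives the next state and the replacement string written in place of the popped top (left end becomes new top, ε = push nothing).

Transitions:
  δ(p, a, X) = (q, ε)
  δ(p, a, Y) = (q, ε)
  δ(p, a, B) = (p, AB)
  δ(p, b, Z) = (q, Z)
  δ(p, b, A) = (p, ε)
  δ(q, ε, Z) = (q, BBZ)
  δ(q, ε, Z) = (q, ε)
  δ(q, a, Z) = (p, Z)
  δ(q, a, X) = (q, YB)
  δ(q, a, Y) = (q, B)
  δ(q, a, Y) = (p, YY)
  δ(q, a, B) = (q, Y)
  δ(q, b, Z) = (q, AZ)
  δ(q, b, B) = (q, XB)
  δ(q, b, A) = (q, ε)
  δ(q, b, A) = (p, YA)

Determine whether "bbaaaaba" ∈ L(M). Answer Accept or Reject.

No computation consumes all input and empties the stack.

Reject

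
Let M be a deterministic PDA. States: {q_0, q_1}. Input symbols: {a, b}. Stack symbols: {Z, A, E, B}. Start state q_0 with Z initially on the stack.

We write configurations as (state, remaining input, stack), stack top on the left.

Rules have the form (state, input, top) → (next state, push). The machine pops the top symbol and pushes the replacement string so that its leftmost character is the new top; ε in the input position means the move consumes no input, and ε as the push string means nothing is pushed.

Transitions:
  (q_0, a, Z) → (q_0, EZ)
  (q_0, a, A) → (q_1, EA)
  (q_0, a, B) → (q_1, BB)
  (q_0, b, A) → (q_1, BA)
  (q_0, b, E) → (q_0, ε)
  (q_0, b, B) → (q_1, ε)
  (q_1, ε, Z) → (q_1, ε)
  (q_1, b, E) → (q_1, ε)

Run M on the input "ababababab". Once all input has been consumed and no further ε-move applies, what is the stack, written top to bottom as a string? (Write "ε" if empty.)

Z

(q_0, ababababab, Z)
  read a, top Z: go to q_0, push EZ → (q_0, babababab, EZ)
  read b, top E: go to q_0, push ε → (q_0, abababab, Z)
  read a, top Z: go to q_0, push EZ → (q_0, bababab, EZ)
  read b, top E: go to q_0, push ε → (q_0, ababab, Z)
  read a, top Z: go to q_0, push EZ → (q_0, babab, EZ)
  read b, top E: go to q_0, push ε → (q_0, abab, Z)
  read a, top Z: go to q_0, push EZ → (q_0, bab, EZ)
  read b, top E: go to q_0, push ε → (q_0, ab, Z)
  read a, top Z: go to q_0, push EZ → (q_0, b, EZ)
  read b, top E: go to q_0, push ε → (q_0, ε, Z)
All input consumed in state q_0 with stack Z.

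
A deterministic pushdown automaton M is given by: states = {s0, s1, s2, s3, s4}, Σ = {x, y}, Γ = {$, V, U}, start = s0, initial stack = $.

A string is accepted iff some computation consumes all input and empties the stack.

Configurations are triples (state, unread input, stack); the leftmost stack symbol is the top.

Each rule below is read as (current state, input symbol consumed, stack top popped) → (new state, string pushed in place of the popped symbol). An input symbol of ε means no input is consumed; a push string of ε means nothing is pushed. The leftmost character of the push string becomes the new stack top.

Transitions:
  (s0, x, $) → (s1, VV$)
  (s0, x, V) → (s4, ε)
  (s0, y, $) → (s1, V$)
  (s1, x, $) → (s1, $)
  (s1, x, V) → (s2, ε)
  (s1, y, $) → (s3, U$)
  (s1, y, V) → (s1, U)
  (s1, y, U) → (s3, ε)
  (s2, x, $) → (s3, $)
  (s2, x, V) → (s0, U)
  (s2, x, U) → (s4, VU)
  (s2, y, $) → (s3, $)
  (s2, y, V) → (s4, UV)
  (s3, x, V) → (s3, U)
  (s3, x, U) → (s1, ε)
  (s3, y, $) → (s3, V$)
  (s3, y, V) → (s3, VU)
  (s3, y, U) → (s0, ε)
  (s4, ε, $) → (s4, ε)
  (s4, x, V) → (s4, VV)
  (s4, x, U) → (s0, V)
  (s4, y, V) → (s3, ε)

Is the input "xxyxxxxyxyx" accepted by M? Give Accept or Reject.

Accept

(s0, xxyxxxxyxyx, $) ⊢ (s1, xyxxxxyxyx, VV$) ⊢ (s2, yxxxxyxyx, V$) ⊢ (s4, xxxxyxyx, UV$) ⊢ (s0, xxxyxyx, VV$) ⊢ (s4, xxyxyx, V$) ⊢ (s4, xyxyx, VV$) ⊢ (s4, yxyx, VVV$) ⊢ (s3, xyx, VV$) ⊢ (s3, yx, UV$) ⊢ (s0, x, V$) ⊢ (s4, ε, $) ⊢ (s4, ε, ε)
All input consumed and the stack is empty.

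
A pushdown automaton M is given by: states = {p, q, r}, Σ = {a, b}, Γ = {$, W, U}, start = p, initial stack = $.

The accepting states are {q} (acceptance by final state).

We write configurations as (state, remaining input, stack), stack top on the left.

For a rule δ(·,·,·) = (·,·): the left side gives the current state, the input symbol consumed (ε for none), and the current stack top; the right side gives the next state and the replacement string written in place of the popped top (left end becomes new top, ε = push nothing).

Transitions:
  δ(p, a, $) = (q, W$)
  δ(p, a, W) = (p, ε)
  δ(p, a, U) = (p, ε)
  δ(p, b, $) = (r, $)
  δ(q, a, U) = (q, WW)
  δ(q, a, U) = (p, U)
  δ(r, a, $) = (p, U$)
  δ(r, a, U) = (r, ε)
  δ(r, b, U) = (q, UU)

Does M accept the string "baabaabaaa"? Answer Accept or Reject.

Accept

One accepting computation: (p, baabaabaaa, $) ⊢ (r, aabaabaaa, $) ⊢ (p, abaabaaa, U$) ⊢ (p, baabaaa, $) ⊢ (r, aabaaa, $) ⊢ (p, abaaa, U$) ⊢ (p, baaa, $) ⊢ (r, aaa, $) ⊢ (p, aa, U$) ⊢ (p, a, $) ⊢ (q, ε, W$)
All input consumed and state q ∈ F.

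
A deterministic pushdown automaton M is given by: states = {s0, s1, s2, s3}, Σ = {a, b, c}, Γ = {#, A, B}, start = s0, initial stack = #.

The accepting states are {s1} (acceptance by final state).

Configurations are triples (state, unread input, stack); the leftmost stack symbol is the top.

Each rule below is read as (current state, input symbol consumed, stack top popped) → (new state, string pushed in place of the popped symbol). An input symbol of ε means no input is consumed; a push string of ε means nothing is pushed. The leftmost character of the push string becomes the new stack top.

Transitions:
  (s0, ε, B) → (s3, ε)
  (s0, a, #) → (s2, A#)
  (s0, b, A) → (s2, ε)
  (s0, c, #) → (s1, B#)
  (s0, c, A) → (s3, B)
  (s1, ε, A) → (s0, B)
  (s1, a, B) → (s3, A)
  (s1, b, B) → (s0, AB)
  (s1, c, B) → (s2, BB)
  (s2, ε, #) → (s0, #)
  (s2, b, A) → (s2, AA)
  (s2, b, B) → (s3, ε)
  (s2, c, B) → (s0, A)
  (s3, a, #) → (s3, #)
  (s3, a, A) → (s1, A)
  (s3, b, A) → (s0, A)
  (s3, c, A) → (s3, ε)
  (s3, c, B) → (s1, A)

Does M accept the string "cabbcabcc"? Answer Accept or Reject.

Accept

(s0, cabbcabcc, #)
  read c, top #: go to s1, push B# → (s1, abbcabcc, B#)
  read a, top B: go to s3, push A → (s3, bbcabcc, A#)
  read b, top A: go to s0, push A → (s0, bcabcc, A#)
  read b, top A: go to s2, push ε → (s2, cabcc, #)
  ε-move, top #: go to s0, push # → (s0, cabcc, #)
  read c, top #: go to s1, push B# → (s1, abcc, B#)
  read a, top B: go to s3, push A → (s3, bcc, A#)
  read b, top A: go to s0, push A → (s0, cc, A#)
  read c, top A: go to s3, push B → (s3, c, B#)
  read c, top B: go to s1, push A → (s1, ε, A#)
All input consumed; state s1 ∈ F.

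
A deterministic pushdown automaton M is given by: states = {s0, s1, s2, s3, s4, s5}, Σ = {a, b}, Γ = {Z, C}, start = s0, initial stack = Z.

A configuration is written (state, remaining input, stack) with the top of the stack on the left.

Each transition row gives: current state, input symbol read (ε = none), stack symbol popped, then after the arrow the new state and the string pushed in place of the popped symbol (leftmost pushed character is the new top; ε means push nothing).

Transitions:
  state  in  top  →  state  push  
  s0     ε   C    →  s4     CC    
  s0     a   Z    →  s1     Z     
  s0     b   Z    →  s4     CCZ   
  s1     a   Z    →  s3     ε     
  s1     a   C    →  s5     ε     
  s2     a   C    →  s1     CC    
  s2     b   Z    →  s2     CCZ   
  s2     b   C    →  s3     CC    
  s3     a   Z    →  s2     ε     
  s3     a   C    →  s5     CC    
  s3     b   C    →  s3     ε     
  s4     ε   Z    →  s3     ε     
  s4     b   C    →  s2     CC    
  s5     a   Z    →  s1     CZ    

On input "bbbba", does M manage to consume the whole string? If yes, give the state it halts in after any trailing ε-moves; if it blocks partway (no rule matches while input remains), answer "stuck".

(s0, bbbba, Z)
  read b, top Z: go to s4, push CCZ → (s4, bbba, CCZ)
  read b, top C: go to s2, push CC → (s2, bba, CCCZ)
  read b, top C: go to s3, push CC → (s3, ba, CCCCZ)
  read b, top C: go to s3, push ε → (s3, a, CCCZ)
  read a, top C: go to s5, push CC → (s5, ε, CCCCZ)
All input consumed; M is in state s5.

s5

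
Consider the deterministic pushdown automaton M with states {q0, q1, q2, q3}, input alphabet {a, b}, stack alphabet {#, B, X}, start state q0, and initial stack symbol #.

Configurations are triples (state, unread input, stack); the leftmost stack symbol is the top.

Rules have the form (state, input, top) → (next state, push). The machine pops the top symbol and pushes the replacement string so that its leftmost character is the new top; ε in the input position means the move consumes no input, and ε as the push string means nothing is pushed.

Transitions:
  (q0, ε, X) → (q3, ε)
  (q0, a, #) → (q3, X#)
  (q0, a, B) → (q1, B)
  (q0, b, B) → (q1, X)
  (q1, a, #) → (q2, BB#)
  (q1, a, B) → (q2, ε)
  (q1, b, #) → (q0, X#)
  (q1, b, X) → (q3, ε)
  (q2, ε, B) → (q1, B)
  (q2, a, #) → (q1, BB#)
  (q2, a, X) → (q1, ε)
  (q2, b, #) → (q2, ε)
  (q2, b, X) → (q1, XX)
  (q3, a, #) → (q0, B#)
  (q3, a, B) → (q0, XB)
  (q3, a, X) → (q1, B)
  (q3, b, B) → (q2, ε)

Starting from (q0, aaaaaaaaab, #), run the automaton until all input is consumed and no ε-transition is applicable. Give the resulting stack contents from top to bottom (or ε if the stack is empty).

(q0, aaaaaaaaab, #) ⊢ (q3, aaaaaaaab, X#) ⊢ (q1, aaaaaaab, B#) ⊢ (q2, aaaaaab, #) ⊢ (q1, aaaaab, BB#) ⊢ (q2, aaaab, B#) ⊢ (q1, aaaab, B#) ⊢ (q2, aaab, #) ⊢ (q1, aab, BB#) ⊢ (q2, ab, B#) ⊢ (q1, ab, B#) ⊢ (q2, b, #) ⊢ (q2, ε, ε)
All input consumed in state q2 with stack ε.

ε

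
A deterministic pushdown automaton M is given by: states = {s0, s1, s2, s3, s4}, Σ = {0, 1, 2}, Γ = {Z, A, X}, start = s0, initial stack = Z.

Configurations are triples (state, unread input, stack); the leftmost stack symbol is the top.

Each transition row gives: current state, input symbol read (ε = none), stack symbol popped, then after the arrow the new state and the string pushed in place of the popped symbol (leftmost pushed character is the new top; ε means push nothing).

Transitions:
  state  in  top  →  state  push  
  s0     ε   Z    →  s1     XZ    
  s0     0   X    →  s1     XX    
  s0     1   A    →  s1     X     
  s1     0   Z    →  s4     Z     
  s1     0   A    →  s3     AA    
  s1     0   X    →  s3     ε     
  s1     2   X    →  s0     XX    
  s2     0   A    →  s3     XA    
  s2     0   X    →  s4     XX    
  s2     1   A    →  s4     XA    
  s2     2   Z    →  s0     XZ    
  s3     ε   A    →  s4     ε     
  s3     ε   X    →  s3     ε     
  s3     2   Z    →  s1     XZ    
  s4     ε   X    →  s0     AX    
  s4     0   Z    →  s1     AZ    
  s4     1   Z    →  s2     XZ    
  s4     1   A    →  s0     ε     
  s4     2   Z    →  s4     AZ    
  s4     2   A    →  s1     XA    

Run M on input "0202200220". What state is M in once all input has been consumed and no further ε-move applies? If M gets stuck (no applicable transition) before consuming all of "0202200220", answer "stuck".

s1

(s0, 0202200220, Z)
  ε-move, top Z: go to s1, push XZ → (s1, 0202200220, XZ)
  read 0, top X: go to s3, push ε → (s3, 202200220, Z)
  read 2, top Z: go to s1, push XZ → (s1, 02200220, XZ)
  read 0, top X: go to s3, push ε → (s3, 2200220, Z)
  read 2, top Z: go to s1, push XZ → (s1, 200220, XZ)
  read 2, top X: go to s0, push XX → (s0, 00220, XXZ)
  read 0, top X: go to s1, push XX → (s1, 0220, XXXZ)
  read 0, top X: go to s3, push ε → (s3, 220, XXZ)
  ε-move, top X: go to s3, push ε → (s3, 220, XZ)
  ε-move, top X: go to s3, push ε → (s3, 220, Z)
  read 2, top Z: go to s1, push XZ → (s1, 20, XZ)
  read 2, top X: go to s0, push XX → (s0, 0, XXZ)
  read 0, top X: go to s1, push XX → (s1, ε, XXXZ)
All input consumed; M is in state s1.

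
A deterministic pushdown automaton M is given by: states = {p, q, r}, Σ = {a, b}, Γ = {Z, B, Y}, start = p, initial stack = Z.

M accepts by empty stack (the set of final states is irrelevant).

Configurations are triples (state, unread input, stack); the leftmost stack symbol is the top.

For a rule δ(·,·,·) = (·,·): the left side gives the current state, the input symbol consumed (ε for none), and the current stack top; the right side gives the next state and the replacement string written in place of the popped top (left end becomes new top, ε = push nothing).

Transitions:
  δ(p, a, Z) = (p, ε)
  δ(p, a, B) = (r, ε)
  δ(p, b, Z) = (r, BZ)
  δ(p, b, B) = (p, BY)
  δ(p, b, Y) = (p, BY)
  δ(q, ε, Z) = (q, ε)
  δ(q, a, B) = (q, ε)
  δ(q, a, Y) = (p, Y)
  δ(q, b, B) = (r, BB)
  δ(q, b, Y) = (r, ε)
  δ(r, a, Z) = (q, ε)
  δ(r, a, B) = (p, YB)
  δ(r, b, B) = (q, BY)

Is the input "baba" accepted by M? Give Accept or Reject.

Reject

(p, baba, Z) ⊢ (r, aba, BZ) ⊢ (p, ba, YBZ) ⊢ (p, a, BYBZ) ⊢ (r, ε, YBZ)
All input consumed; stack is YBZ, not empty, and no further ε-move applies.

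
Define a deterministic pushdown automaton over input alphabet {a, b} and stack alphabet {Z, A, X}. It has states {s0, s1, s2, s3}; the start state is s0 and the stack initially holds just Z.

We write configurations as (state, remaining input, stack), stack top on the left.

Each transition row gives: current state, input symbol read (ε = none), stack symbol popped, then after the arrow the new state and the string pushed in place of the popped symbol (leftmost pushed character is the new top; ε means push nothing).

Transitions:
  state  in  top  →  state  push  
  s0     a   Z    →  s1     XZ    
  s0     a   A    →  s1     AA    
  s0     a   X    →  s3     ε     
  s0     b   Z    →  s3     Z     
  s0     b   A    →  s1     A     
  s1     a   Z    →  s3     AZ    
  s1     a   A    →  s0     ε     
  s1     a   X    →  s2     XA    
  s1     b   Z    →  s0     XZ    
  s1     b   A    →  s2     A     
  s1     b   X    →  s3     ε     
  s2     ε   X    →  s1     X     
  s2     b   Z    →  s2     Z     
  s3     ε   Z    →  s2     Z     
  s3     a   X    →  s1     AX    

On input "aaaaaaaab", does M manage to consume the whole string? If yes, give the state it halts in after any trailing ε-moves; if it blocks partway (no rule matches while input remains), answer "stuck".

(s0, aaaaaaaab, Z)
  read a, top Z: go to s1, push XZ → (s1, aaaaaaab, XZ)
  read a, top X: go to s2, push XA → (s2, aaaaaab, XAZ)
  ε-move, top X: go to s1, push X → (s1, aaaaaab, XAZ)
  read a, top X: go to s2, push XA → (s2, aaaaab, XAAZ)
  ε-move, top X: go to s1, push X → (s1, aaaaab, XAAZ)
  read a, top X: go to s2, push XA → (s2, aaaab, XAAAZ)
  ε-move, top X: go to s1, push X → (s1, aaaab, XAAAZ)
  read a, top X: go to s2, push XA → (s2, aaab, XAAAAZ)
  ε-move, top X: go to s1, push X → (s1, aaab, XAAAAZ)
  read a, top X: go to s2, push XA → (s2, aab, XAAAAAZ)
  ε-move, top X: go to s1, push X → (s1, aab, XAAAAAZ)
  read a, top X: go to s2, push XA → (s2, ab, XAAAAAAZ)
  ε-move, top X: go to s1, push X → (s1, ab, XAAAAAAZ)
  read a, top X: go to s2, push XA → (s2, b, XAAAAAAAZ)
  ε-move, top X: go to s1, push X → (s1, b, XAAAAAAAZ)
  read b, top X: go to s3, push ε → (s3, ε, AAAAAAAZ)
All input consumed; M is in state s3.

s3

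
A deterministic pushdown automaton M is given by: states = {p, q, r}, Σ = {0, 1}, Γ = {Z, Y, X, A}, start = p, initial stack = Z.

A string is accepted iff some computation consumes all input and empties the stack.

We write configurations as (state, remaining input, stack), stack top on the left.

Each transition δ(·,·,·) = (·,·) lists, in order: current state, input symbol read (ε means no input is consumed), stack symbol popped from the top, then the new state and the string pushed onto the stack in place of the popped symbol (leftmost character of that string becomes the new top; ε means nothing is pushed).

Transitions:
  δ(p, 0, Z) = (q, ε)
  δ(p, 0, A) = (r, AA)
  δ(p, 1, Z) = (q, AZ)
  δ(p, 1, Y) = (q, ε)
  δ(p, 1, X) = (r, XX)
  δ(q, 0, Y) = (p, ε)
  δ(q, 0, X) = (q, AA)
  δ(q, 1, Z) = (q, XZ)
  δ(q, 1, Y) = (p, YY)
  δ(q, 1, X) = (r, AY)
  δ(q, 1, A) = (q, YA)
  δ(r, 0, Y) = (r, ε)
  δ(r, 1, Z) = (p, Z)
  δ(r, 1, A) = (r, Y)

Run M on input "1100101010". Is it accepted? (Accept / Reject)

Accept

(p, 1100101010, Z)
  read 1, top Z: go to q, push AZ → (q, 100101010, AZ)
  read 1, top A: go to q, push YA → (q, 00101010, YAZ)
  read 0, top Y: go to p, push ε → (p, 0101010, AZ)
  read 0, top A: go to r, push AA → (r, 101010, AAZ)
  read 1, top A: go to r, push Y → (r, 01010, YAZ)
  read 0, top Y: go to r, push ε → (r, 1010, AZ)
  read 1, top A: go to r, push Y → (r, 010, YZ)
  read 0, top Y: go to r, push ε → (r, 10, Z)
  read 1, top Z: go to p, push Z → (p, 0, Z)
  read 0, top Z: go to q, push ε → (q, ε, ε)
All input consumed and the stack is empty.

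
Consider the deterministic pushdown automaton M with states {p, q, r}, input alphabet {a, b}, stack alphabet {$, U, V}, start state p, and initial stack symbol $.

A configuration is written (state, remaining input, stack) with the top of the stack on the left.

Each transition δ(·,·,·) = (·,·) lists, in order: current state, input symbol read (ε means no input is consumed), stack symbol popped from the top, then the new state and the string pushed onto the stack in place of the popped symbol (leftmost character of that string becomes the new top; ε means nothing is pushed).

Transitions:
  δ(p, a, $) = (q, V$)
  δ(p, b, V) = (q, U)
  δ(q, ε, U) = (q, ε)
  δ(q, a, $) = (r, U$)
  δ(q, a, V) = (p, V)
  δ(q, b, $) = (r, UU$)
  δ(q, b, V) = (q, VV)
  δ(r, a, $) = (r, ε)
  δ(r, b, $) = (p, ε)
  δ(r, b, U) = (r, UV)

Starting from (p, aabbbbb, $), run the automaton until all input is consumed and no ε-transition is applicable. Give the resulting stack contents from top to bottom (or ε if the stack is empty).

(p, aabbbbb, $)
  read a, top $: go to q, push V$ → (q, abbbbb, V$)
  read a, top V: go to p, push V → (p, bbbbb, V$)
  read b, top V: go to q, push U → (q, bbbb, U$)
  ε-move, top U: go to q, push ε → (q, bbbb, $)
  read b, top $: go to r, push UU$ → (r, bbb, UU$)
  read b, top U: go to r, push UV → (r, bb, UVU$)
  read b, top U: go to r, push UV → (r, b, UVVU$)
  read b, top U: go to r, push UV → (r, ε, UVVVU$)
All input consumed in state r with stack UVVVU$.

UVVVU$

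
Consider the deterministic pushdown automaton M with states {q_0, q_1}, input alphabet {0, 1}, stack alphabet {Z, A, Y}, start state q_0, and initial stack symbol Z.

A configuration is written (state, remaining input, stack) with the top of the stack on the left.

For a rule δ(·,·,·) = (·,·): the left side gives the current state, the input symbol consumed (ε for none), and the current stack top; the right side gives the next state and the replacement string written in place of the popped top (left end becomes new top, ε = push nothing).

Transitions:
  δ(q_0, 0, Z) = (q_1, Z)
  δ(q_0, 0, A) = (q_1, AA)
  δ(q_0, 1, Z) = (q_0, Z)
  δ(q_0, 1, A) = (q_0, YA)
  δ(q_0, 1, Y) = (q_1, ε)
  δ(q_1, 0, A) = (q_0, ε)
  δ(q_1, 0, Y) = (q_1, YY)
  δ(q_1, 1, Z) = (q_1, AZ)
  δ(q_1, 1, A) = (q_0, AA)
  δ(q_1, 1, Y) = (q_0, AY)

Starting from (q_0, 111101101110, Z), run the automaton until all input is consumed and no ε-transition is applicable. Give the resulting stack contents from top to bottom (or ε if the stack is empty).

AAAZ

(q_0, 111101101110, Z) ⊢ (q_0, 11101101110, Z) ⊢ (q_0, 1101101110, Z) ⊢ (q_0, 101101110, Z) ⊢ (q_0, 01101110, Z) ⊢ (q_1, 1101110, Z) ⊢ (q_1, 101110, AZ) ⊢ (q_0, 01110, AAZ) ⊢ (q_1, 1110, AAAZ) ⊢ (q_0, 110, AAAAZ) ⊢ (q_0, 10, YAAAAZ) ⊢ (q_1, 0, AAAAZ) ⊢ (q_0, ε, AAAZ)
All input consumed in state q_0 with stack AAAZ.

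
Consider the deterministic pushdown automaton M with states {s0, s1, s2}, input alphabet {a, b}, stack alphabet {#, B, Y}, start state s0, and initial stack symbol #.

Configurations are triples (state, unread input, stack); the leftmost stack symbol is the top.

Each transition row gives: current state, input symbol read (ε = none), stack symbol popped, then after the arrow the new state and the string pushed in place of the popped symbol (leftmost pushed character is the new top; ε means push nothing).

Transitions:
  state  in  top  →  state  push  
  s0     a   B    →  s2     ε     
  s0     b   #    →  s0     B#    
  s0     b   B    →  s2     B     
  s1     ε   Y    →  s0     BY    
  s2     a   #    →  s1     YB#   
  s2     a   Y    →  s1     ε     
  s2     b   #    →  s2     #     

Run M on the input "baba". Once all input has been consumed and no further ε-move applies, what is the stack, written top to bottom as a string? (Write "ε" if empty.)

(s0, baba, #)
  read b, top #: go to s0, push B# → (s0, aba, B#)
  read a, top B: go to s2, push ε → (s2, ba, #)
  read b, top #: go to s2, push # → (s2, a, #)
  read a, top #: go to s1, push YB# → (s1, ε, YB#)
  ε-move, top Y: go to s0, push BY → (s0, ε, BYB#)
All input consumed in state s0 with stack BYB#.

BYB#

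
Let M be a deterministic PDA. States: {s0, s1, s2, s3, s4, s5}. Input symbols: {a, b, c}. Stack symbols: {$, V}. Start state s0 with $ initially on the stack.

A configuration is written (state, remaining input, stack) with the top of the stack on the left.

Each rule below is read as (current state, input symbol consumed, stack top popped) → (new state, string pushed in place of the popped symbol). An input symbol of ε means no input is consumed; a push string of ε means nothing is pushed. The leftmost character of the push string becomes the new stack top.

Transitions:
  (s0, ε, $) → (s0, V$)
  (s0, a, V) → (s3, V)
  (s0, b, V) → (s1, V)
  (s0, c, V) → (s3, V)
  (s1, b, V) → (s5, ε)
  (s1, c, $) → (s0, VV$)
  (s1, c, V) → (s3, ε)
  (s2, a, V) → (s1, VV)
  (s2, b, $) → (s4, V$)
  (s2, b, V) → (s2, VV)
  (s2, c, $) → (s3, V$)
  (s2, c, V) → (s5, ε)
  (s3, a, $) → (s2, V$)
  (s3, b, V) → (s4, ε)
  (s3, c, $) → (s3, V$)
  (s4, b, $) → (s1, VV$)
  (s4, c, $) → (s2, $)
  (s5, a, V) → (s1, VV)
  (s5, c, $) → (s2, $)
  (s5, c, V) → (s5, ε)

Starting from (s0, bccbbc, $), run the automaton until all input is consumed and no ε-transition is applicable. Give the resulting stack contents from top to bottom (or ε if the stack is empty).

(s0, bccbbc, $)
  ε-move, top $: go to s0, push V$ → (s0, bccbbc, V$)
  read b, top V: go to s1, push V → (s1, ccbbc, V$)
  read c, top V: go to s3, push ε → (s3, cbbc, $)
  read c, top $: go to s3, push V$ → (s3, bbc, V$)
  read b, top V: go to s4, push ε → (s4, bc, $)
  read b, top $: go to s1, push VV$ → (s1, c, VV$)
  read c, top V: go to s3, push ε → (s3, ε, V$)
All input consumed in state s3 with stack V$.

V$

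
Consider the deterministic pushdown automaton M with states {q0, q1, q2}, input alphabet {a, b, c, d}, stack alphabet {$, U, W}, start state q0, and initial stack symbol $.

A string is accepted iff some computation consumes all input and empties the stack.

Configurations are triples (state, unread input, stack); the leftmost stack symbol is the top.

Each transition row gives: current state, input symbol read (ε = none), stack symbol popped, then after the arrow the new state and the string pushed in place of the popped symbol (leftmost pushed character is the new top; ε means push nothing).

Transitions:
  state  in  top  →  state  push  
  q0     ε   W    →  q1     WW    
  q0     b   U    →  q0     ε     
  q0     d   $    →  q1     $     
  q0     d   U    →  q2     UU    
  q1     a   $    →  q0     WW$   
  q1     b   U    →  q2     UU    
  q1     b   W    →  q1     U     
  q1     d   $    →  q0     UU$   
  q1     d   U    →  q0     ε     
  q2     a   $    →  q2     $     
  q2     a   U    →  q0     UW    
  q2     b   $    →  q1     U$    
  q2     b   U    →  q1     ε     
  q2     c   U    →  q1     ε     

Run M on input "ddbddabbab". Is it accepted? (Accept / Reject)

(q0, ddbddabbab, $) ⊢ (q1, dbddabbab, $) ⊢ (q0, bddabbab, UU$) ⊢ (q0, ddabbab, U$) ⊢ (q2, dabbab, UU$)
No transition applies at (q2, dabbab, UU$); input not fully consumed.

Reject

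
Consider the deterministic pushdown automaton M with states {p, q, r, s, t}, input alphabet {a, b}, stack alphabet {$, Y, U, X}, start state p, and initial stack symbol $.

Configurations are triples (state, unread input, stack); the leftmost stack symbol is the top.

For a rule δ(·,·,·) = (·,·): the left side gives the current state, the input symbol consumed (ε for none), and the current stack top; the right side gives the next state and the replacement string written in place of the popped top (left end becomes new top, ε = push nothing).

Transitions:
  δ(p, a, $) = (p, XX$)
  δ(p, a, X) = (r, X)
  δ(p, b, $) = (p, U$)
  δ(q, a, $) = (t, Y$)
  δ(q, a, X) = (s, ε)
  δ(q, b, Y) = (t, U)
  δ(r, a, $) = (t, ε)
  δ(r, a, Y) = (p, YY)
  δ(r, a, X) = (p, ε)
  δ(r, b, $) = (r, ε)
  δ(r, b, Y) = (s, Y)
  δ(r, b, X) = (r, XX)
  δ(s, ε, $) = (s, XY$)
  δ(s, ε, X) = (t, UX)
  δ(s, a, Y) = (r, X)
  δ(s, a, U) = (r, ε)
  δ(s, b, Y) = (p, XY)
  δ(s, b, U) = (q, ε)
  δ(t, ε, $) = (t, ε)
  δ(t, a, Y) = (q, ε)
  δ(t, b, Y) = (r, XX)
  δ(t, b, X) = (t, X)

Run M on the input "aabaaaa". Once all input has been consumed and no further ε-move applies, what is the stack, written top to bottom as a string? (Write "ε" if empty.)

X$

(p, aabaaaa, $)
  read a, top $: go to p, push XX$ → (p, abaaaa, XX$)
  read a, top X: go to r, push X → (r, baaaa, XX$)
  read b, top X: go to r, push XX → (r, aaaa, XXX$)
  read a, top X: go to p, push ε → (p, aaa, XX$)
  read a, top X: go to r, push X → (r, aa, XX$)
  read a, top X: go to p, push ε → (p, a, X$)
  read a, top X: go to r, push X → (r, ε, X$)
All input consumed in state r with stack X$.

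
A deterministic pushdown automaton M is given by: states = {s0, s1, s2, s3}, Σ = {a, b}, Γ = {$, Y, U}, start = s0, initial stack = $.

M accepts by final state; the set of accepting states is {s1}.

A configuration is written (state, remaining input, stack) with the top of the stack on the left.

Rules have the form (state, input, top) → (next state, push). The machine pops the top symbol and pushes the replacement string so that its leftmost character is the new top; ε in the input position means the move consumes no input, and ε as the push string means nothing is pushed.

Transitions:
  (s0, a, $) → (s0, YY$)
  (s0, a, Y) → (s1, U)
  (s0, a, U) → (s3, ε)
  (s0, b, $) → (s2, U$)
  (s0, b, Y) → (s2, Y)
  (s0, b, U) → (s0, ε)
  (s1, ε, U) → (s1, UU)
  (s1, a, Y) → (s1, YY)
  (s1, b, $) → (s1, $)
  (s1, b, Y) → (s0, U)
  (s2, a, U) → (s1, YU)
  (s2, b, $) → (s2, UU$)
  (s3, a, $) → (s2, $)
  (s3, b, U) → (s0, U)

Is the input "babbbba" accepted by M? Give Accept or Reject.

Accept

(s0, babbbba, $)
  read b, top $: go to s2, push U$ → (s2, abbbba, U$)
  read a, top U: go to s1, push YU → (s1, bbbba, YU$)
  read b, top Y: go to s0, push U → (s0, bbba, UU$)
  read b, top U: go to s0, push ε → (s0, bba, U$)
  read b, top U: go to s0, push ε → (s0, ba, $)
  read b, top $: go to s2, push U$ → (s2, a, U$)
  read a, top U: go to s1, push YU → (s1, ε, YU$)
All input consumed; state s1 ∈ F.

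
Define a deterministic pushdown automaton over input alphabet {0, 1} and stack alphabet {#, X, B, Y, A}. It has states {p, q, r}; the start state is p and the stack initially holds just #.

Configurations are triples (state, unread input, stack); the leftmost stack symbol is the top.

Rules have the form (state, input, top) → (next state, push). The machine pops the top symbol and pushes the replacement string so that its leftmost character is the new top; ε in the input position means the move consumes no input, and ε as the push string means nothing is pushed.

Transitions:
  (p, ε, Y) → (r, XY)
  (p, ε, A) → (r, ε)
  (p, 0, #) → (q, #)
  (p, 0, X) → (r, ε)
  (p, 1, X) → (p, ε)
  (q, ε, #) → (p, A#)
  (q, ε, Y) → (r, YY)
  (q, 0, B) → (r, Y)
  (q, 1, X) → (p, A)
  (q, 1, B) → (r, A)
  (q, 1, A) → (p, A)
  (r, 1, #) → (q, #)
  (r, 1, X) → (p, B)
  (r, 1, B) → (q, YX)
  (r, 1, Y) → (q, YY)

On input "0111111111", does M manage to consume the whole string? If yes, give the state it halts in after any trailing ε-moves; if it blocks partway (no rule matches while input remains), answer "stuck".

r

(p, 0111111111, #) ⊢ (q, 111111111, #) ⊢ (p, 111111111, A#) ⊢ (r, 111111111, #) ⊢ (q, 11111111, #) ⊢ (p, 11111111, A#) ⊢ (r, 11111111, #) ⊢ (q, 1111111, #) ⊢ (p, 1111111, A#) ⊢ (r, 1111111, #) ⊢ (q, 111111, #) ⊢ (p, 111111, A#) ⊢ (r, 111111, #) ⊢ (q, 11111, #) ⊢ (p, 11111, A#) ⊢ (r, 11111, #) ⊢ (q, 1111, #) ⊢ (p, 1111, A#) ⊢ (r, 1111, #) ⊢ (q, 111, #) ⊢ (p, 111, A#) ⊢ (r, 111, #) ⊢ (q, 11, #) ⊢ (p, 11, A#) ⊢ (r, 11, #) ⊢ (q, 1, #) ⊢ (p, 1, A#) ⊢ (r, 1, #) ⊢ (q, ε, #) ⊢ (p, ε, A#) ⊢ (r, ε, #)
All input consumed; M is in state r.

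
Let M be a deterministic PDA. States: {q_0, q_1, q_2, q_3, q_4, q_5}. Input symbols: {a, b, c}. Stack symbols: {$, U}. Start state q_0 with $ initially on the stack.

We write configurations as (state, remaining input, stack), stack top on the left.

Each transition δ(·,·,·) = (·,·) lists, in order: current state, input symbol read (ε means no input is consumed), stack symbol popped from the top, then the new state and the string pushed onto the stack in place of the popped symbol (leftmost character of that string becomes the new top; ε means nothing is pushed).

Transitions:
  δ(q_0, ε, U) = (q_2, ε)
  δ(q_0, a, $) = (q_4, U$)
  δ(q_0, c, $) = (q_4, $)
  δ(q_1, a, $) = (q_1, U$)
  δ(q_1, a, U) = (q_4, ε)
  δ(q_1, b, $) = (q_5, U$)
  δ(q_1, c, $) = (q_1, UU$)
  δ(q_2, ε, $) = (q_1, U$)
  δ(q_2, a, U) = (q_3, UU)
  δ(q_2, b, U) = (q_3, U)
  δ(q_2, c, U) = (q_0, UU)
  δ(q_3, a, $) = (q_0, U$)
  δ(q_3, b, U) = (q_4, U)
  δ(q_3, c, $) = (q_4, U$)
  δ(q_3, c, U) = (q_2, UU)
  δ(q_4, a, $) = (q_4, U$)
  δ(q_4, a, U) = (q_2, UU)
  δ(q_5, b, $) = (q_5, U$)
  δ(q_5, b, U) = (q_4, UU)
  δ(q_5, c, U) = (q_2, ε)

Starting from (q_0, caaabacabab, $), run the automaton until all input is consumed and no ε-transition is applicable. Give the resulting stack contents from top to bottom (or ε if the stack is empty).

UUUUUU$

(q_0, caaabacabab, $)
  read c, top $: go to q_4, push $ → (q_4, aaabacabab, $)
  read a, top $: go to q_4, push U$ → (q_4, aabacabab, U$)
  read a, top U: go to q_2, push UU → (q_2, abacabab, UU$)
  read a, top U: go to q_3, push UU → (q_3, bacabab, UUU$)
  read b, top U: go to q_4, push U → (q_4, acabab, UUU$)
  read a, top U: go to q_2, push UU → (q_2, cabab, UUUU$)
  read c, top U: go to q_0, push UU → (q_0, abab, UUUUU$)
  ε-move, top U: go to q_2, push ε → (q_2, abab, UUUU$)
  read a, top U: go to q_3, push UU → (q_3, bab, UUUUU$)
  read b, top U: go to q_4, push U → (q_4, ab, UUUUU$)
  read a, top U: go to q_2, push UU → (q_2, b, UUUUUU$)
  read b, top U: go to q_3, push U → (q_3, ε, UUUUUU$)
All input consumed in state q_3 with stack UUUUUU$.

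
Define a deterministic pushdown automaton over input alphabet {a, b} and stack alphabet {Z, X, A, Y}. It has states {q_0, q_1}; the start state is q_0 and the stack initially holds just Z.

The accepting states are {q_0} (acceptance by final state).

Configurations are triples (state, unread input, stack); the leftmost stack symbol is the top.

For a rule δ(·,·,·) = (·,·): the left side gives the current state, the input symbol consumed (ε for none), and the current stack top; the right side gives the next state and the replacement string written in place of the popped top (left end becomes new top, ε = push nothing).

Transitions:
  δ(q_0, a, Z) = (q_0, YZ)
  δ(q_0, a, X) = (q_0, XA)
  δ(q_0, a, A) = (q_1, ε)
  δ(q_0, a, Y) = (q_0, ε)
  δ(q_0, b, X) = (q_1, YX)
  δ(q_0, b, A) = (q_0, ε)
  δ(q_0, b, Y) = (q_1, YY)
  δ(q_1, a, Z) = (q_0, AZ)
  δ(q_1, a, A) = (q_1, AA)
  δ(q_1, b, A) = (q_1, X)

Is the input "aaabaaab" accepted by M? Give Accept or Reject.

(q_0, aaabaaab, Z)
  read a, top Z: go to q_0, push YZ → (q_0, aabaaab, YZ)
  read a, top Y: go to q_0, push ε → (q_0, abaaab, Z)
  read a, top Z: go to q_0, push YZ → (q_0, baaab, YZ)
  read b, top Y: go to q_1, push YY → (q_1, aaab, YYZ)
No transition applies at (q_1, aaab, YYZ); input not fully consumed.

Reject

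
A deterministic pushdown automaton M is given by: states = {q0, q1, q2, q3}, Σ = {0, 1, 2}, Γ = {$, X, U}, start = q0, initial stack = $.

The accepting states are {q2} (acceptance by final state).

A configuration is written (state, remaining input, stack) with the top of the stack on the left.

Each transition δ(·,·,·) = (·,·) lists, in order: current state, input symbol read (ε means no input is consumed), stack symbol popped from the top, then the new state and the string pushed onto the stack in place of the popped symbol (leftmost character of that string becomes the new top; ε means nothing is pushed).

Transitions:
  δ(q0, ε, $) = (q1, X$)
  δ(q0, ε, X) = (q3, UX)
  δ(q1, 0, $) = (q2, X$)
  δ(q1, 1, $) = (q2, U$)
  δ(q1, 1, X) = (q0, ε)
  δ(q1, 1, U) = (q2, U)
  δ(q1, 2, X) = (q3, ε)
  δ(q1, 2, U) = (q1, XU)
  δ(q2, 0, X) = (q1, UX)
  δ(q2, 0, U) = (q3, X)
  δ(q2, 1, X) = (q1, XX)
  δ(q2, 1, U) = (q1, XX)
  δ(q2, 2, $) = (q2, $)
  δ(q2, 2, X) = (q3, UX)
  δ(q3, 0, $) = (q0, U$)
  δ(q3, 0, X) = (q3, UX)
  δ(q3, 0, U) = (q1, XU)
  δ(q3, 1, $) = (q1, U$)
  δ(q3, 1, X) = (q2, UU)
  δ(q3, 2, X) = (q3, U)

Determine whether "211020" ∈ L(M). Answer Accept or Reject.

(q0, 211020, $) ⊢ (q1, 211020, X$) ⊢ (q3, 11020, $) ⊢ (q1, 1020, U$) ⊢ (q2, 020, U$) ⊢ (q3, 20, X$) ⊢ (q3, 0, U$) ⊢ (q1, ε, XU$)
All input consumed; state q1 ∉ F and no further ε-move applies.

Reject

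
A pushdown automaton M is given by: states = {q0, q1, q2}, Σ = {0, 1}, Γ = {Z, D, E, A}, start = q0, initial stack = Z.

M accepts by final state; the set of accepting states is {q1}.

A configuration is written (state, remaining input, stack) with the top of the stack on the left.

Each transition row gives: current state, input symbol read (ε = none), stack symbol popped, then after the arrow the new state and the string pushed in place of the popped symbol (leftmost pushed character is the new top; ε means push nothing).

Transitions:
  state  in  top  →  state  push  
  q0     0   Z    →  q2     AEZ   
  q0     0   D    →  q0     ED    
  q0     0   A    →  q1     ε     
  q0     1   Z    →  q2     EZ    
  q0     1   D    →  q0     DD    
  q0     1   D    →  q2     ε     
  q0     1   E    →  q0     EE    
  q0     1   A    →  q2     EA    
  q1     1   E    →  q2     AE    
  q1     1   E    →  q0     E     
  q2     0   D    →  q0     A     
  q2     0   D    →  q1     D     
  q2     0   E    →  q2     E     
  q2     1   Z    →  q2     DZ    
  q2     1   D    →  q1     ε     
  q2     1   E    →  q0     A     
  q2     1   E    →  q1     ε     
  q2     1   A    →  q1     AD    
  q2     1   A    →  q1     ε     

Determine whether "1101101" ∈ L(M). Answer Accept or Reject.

Reject

No computation consumes all input and reaches a final state.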